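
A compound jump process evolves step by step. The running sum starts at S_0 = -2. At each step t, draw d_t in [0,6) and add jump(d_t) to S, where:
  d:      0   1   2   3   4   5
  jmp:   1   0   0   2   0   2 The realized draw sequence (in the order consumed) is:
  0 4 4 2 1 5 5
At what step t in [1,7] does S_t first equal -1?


1

t=0: S=-2, d=0, jump=1, S_1=-1
t=1: S=-1, d=4, jump=0, S_2=-1
t=2: S=-1, d=4, jump=0, S_3=-1
t=3: S=-1, d=2, jump=0, S_4=-1
t=4: S=-1, d=1, jump=0, S_5=-1
t=5: S=-1, d=5, jump=2, S_6=1
t=6: S=1, d=5, jump=2, S_7=3


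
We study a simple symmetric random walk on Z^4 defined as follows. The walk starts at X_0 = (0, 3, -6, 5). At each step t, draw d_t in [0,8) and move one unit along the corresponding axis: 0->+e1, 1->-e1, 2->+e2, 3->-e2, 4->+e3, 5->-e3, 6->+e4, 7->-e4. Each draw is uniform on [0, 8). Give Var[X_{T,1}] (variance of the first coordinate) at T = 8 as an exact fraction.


Outcome values over d=0..7: [1, -1, 0, 0, 0, 0, 0, 0]
Σy = 0, Σy² = 2, M = 8
μ = 0/8 = 0,  σ² = 2/8 − (0)² = 1/4
Independent increments: Var[X_8] = 8·σ² = 8·(1/4) = 2

2


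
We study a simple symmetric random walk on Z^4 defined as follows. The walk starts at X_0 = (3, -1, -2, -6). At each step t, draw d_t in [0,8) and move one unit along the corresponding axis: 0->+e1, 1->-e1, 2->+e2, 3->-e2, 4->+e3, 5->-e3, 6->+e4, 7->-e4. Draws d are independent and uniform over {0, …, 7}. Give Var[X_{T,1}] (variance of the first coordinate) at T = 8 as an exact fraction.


2

Outcome values over d=0..7: [1, -1, 0, 0, 0, 0, 0, 0]
Σy = 0, Σy² = 2, M = 8
μ = 0/8 = 0,  σ² = 2/8 − (0)² = 1/4
Independent increments: Var[X_8] = 8·σ² = 8·(1/4) = 2


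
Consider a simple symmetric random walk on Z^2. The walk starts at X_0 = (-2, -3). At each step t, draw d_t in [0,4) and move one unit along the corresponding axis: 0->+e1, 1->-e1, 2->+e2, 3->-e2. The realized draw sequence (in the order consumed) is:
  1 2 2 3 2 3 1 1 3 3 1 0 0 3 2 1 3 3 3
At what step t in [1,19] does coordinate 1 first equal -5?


8

t=0: X=(-2, -3), d=1 → -e1, X_1=(-3, -3)
t=1: X=(-3, -3), d=2 → +e2, X_2=(-3, -2)
t=2: X=(-3, -2), d=2 → +e2, X_3=(-3, -1)
t=3: X=(-3, -1), d=3 → -e2, X_4=(-3, -2)
t=4: X=(-3, -2), d=2 → +e2, X_5=(-3, -1)
t=5: X=(-3, -1), d=3 → -e2, X_6=(-3, -2)
t=6: X=(-3, -2), d=1 → -e1, X_7=(-4, -2)
t=7: X=(-4, -2), d=1 → -e1, X_8=(-5, -2)
t=8: X=(-5, -2), d=3 → -e2, X_9=(-5, -3)
t=9: X=(-5, -3), d=3 → -e2, X_10=(-5, -4)
t=10: X=(-5, -4), d=1 → -e1, X_11=(-6, -4)
t=11: X=(-6, -4), d=0 → +e1, X_12=(-5, -4)
t=12: X=(-5, -4), d=0 → +e1, X_13=(-4, -4)
t=13: X=(-4, -4), d=3 → -e2, X_14=(-4, -5)
t=14: X=(-4, -5), d=2 → +e2, X_15=(-4, -4)
t=15: X=(-4, -4), d=1 → -e1, X_16=(-5, -4)
t=16: X=(-5, -4), d=3 → -e2, X_17=(-5, -5)
t=17: X=(-5, -5), d=3 → -e2, X_18=(-5, -6)
t=18: X=(-5, -6), d=3 → -e2, X_19=(-5, -7)


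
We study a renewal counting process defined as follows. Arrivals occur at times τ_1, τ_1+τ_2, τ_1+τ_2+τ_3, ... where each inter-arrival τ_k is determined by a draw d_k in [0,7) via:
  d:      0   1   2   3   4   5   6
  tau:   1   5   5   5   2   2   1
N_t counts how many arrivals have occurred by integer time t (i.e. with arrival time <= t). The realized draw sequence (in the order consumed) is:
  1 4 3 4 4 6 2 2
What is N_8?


draw d_1=1: τ_1=5, arrival time A_1=5
draw d_2=4: τ_2=2, arrival time A_2=7
draw d_3=3: τ_3=5, arrival time A_3=12
draw d_4=4: τ_4=2, arrival time A_4=14
draw d_5=4: τ_5=2, arrival time A_5=16
draw d_6=6: τ_6=1, arrival time A_6=17
draw d_7=2: τ_7=5, arrival time A_7=22
draw d_8=2: τ_8=5, arrival time A_8=27
N_t over t=0..8: 0:0 1:0 2:0 3:0 4:0 5:1 6:1 7:2 8:2

2


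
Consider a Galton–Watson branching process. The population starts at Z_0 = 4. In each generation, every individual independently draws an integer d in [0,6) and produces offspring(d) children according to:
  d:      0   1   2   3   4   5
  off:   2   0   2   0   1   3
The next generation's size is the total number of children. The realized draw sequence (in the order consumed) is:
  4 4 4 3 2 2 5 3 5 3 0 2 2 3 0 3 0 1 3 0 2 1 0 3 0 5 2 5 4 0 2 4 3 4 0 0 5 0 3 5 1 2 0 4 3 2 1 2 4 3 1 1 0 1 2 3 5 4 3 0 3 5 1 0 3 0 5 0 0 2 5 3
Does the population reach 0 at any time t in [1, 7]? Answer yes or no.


no

gen 0: Z_0=4, draws=[4, 4, 4, 3], offspring=[1, 1, 1, 0], Z_1=3
gen 1: Z_1=3, draws=[2, 2, 5], offspring=[2, 2, 3], Z_2=7
gen 2: Z_2=7, draws=[3, 5, 3, 0, 2, 2, 3], offspring=[0, 3, 0, 2, 2, 2, 0], Z_3=9
gen 3: Z_3=9, draws=[0, 3, 0, 1, 3, 0, 2, 1, 0], offspring=[2, 0, 2, 0, 0, 2, 2, 0, 2], Z_4=10
gen 4: Z_4=10, draws=[3, 0, 5, 2, 5, 4, 0, 2, 4, 3], offspring=[0, 2, 3, 2, 3, 1, 2, 2, 1, 0], Z_5=16
gen 5: Z_5=16, draws=[4, 0, 0, 5, 0, 3, 5, 1, 2, 0, 4, 3, 2, 1, 2, 4], offspring=[1, 2, 2, 3, 2, 0, 3, 0, 2, 2, 1, 0, 2, 0, 2, 1], Z_6=23
gen 6: Z_6=23, draws=[3, 1, 1, 0, 1, 2, 3, 5, 4, 3, 0, 3, 5, 1, 0, 3, 0, 5, 0, 0, 2, 5, 3], offspring=[0, 0, 0, 2, 0, 2, 0, 3, 1, 0, 2, 0, 3, 0, 2, 0, 2, 3, 2, 2, 2, 3, 0], Z_7=29


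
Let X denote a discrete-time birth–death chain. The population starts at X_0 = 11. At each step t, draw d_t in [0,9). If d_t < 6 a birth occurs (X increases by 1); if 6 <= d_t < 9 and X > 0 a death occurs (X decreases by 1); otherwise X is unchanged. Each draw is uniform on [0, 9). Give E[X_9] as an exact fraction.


X can drop by at most 1 per step and X_0 = 11 > T = 9, so X_t >= 11 − t >= 2 > 0 for every t <= 9: the floor at 0 (the 'and X > 0' condition) never binds. Hence X_9 = X_0 + Σ_{t<9} Y_t with i.i.d. increments Y_t = y(d_t) ∈ {+1, −1, 0}.
Outcome values over d=0..8: [1, 1, 1, 1, 1, 1, -1, -1, -1]
Σy = 3, Σy² = 9, M = 9
μ = 3/9 = 1/3,  σ² = 9/9 − (1/3)² = 8/9
E[X_9] = 11 + 9·(1/3) = 14

14


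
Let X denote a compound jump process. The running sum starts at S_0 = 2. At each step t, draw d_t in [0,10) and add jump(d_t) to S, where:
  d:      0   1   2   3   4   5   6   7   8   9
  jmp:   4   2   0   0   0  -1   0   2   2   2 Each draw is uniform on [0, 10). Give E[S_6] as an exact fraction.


Outcome values over d=0..9: [4, 2, 0, 0, 0, -1, 0, 2, 2, 2]
Σy = 11, Σy² = 33, M = 10
μ = 11/10 = 11/10,  σ² = 33/10 − (11/10)² = 209/100
E[S_6] = 2 + 6·(11/10) = 43/5

43/5


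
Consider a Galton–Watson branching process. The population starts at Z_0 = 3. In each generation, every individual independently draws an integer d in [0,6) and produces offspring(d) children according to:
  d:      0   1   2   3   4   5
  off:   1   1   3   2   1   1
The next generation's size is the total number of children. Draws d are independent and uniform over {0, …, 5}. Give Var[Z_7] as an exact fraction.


10507077/16384

Outcome values over d=0..5: [1, 1, 3, 2, 1, 1]
Σy = 9, Σy² = 17, M = 6
μ = 9/6 = 3/2,  σ² = 17/6 − (3/2)² = 7/12
V_0 = 0, E_0 = 3
V_1 = 7/12·E_0 + (3/2)²·V_0 = 7/4;  E_1 = 9/2
V_2 = 7/12·E_1 + (3/2)²·V_1 = 105/16;  E_2 = 27/4
V_3 = 7/12·E_2 + (3/2)²·V_2 = 1197/64;  E_3 = 81/8
V_4 = 7/12·E_3 + (3/2)²·V_3 = 12285/256;  E_4 = 243/16
V_5 = 7/12·E_4 + (3/2)²·V_4 = 119637/1024;  E_5 = 729/32
V_6 = 7/12·E_5 + (3/2)²·V_5 = 1131165/4096;  E_6 = 2187/64
V_7 = 7/12·E_6 + (3/2)²·V_6 = 10507077/16384;  E_7 = 6561/128


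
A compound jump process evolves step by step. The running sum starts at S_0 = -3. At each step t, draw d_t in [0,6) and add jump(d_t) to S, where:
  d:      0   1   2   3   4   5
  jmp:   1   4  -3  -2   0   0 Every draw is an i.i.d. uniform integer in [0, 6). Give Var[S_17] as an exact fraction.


Outcome values over d=0..5: [1, 4, -3, -2, 0, 0]
Σy = 0, Σy² = 30, M = 6
μ = 0/6 = 0,  σ² = 30/6 − (0)² = 5
Independent increments: Var[S_17] = 17·σ² = 17·(5) = 85

85


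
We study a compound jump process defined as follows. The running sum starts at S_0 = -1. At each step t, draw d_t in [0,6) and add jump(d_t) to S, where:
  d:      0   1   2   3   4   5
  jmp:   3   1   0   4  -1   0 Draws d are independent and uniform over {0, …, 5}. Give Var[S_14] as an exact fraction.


791/18

Outcome values over d=0..5: [3, 1, 0, 4, -1, 0]
Σy = 7, Σy² = 27, M = 6
μ = 7/6 = 7/6,  σ² = 27/6 − (7/6)² = 113/36
Independent increments: Var[S_14] = 14·σ² = 14·(113/36) = 791/18


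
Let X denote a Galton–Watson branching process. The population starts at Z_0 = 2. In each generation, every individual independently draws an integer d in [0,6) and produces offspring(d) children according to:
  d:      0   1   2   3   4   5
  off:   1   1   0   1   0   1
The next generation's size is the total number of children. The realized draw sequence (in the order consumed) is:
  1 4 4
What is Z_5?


gen 0: Z_0=2, draws=[1, 4], offspring=[1, 0], Z_1=1
gen 1: Z_1=1, draws=[4], offspring=[0], Z_2=0
gen 2: Z_2=0, draws=[], offspring=[], Z_3=0
gen 3: Z_3=0, draws=[], offspring=[], Z_4=0
gen 4: Z_4=0, draws=[], offspring=[], Z_5=0

0


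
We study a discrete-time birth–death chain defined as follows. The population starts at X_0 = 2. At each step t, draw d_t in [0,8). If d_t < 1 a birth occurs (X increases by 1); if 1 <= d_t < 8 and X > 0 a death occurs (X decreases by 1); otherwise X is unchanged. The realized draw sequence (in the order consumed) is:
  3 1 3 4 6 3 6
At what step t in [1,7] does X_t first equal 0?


t=0: X=2, d=3 → death, X_1=1
t=1: X=1, d=1 → death, X_2=0
t=2: X=0, d=3 → hold, X_3=0
t=3: X=0, d=4 → hold, X_4=0
t=4: X=0, d=6 → hold, X_5=0
t=5: X=0, d=3 → hold, X_6=0
t=6: X=0, d=6 → hold, X_7=0

2


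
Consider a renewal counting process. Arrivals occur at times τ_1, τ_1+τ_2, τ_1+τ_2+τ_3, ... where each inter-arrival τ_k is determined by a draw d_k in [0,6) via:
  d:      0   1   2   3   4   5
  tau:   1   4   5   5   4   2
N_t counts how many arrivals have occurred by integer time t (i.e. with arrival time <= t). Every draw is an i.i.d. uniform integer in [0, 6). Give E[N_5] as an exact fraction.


9787/7776

Inter-arrival values over d=0..5: [1, 4, 5, 5, 4, 2]
Each d has probability 1/6, so the pmf of τ is: f(1) = 1/6, f(2) = 1/6, f(4) = 1/3, f(5) = 1/3
Renewal equation for m(n) = E[N_n]: condition on τ_1 = k (if k <= n, one arrival plus a fresh copy on the remaining n−k steps): m(n) = F(n) + Σ_{k<=n} f(k)·m(n−k), where F(n) = P(τ <= n) and m(0) = 0
m(1) = F(1) = 1/6
m(2) = F(2) + f(1)·m(1) = 1/3 + 1/6·1/6 = 13/36
m(3) = F(3) + f(1)·m(2) + f(2)·m(1) = 1/3 + 1/6·13/36 + 1/6·1/6 = 91/216
m(4) = F(4) + f(1)·m(3) + f(2)·m(2) = 2/3 + 1/6·91/216 + 1/6·13/36 = 1033/1296
m(5) = F(5) + f(1)·m(4) + f(2)·m(3) + f(4)·m(1) = 1 + 1/6·1033/1296 + 1/6·91/216 + 1/3·1/6 = 9787/7776
E[N_5] = m(5) = 9787/7776


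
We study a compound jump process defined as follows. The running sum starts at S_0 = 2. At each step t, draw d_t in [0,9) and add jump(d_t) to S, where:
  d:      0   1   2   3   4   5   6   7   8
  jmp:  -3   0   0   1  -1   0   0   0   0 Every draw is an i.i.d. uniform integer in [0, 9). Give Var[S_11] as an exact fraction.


110/9

Outcome values over d=0..8: [-3, 0, 0, 1, -1, 0, 0, 0, 0]
Σy = -3, Σy² = 11, M = 9
μ = -3/9 = -1/3,  σ² = 11/9 − (-1/3)² = 10/9
Independent increments: Var[S_11] = 11·σ² = 11·(10/9) = 110/9


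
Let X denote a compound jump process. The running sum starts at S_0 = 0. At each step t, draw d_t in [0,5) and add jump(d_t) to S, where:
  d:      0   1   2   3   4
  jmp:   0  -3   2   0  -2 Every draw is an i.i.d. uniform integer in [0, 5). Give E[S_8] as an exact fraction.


-24/5

Outcome values over d=0..4: [0, -3, 2, 0, -2]
Σy = -3, Σy² = 17, M = 5
μ = -3/5 = -3/5,  σ² = 17/5 − (-3/5)² = 76/25
E[S_8] = 0 + 8·(-3/5) = -24/5


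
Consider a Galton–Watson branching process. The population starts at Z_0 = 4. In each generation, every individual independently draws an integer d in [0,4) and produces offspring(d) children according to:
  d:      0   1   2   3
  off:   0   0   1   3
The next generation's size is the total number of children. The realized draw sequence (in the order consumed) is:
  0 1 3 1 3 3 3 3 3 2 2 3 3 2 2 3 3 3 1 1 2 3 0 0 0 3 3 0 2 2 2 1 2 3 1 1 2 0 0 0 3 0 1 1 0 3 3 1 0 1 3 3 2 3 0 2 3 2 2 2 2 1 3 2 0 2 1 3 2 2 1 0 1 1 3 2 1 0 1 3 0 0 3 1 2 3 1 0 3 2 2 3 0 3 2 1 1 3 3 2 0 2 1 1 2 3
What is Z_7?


gen 0: Z_0=4, draws=[0, 1, 3, 1], offspring=[0, 0, 3, 0], Z_1=3
gen 1: Z_1=3, draws=[3, 3, 3], offspring=[3, 3, 3], Z_2=9
gen 2: Z_2=9, draws=[3, 3, 2, 2, 3, 3, 2, 2, 3], offspring=[3, 3, 1, 1, 3, 3, 1, 1, 3], Z_3=19
gen 3: Z_3=19, draws=[3, 3, 1, 1, 2, 3, 0, 0, 0, 3, 3, 0, 2, 2, 2, 1, 2, 3, 1], offspring=[3, 3, 0, 0, 1, 3, 0, 0, 0, 3, 3, 0, 1, 1, 1, 0, 1, 3, 0], Z_4=23
gen 4: Z_4=23, draws=[1, 2, 0, 0, 0, 3, 0, 1, 1, 0, 3, 3, 1, 0, 1, 3, 3, 2, 3, 0, 2, 3, 2], offspring=[0, 1, 0, 0, 0, 3, 0, 0, 0, 0, 3, 3, 0, 0, 0, 3, 3, 1, 3, 0, 1, 3, 1], Z_5=25
gen 5: Z_5=25, draws=[2, 2, 2, 1, 3, 2, 0, 2, 1, 3, 2, 2, 1, 0, 1, 1, 3, 2, 1, 0, 1, 3, 0, 0, 3], offspring=[1, 1, 1, 0, 3, 1, 0, 1, 0, 3, 1, 1, 0, 0, 0, 0, 3, 1, 0, 0, 0, 3, 0, 0, 3], Z_6=23
gen 6: Z_6=23, draws=[1, 2, 3, 1, 0, 3, 2, 2, 3, 0, 3, 2, 1, 1, 3, 3, 2, 0, 2, 1, 1, 2, 3], offspring=[0, 1, 3, 0, 0, 3, 1, 1, 3, 0, 3, 1, 0, 0, 3, 3, 1, 0, 1, 0, 0, 1, 3], Z_7=28

28


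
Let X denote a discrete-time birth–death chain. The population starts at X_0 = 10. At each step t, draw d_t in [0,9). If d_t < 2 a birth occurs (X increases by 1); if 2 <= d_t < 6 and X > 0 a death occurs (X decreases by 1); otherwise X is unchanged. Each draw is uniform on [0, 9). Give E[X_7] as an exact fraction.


76/9

X can drop by at most 1 per step and X_0 = 10 > T = 7, so X_t >= 10 − t >= 3 > 0 for every t <= 7: the floor at 0 (the 'and X > 0' condition) never binds. Hence X_7 = X_0 + Σ_{t<7} Y_t with i.i.d. increments Y_t = y(d_t) ∈ {+1, −1, 0}.
Outcome values over d=0..8: [1, 1, -1, -1, -1, -1, 0, 0, 0]
Σy = -2, Σy² = 6, M = 9
μ = -2/9 = -2/9,  σ² = 6/9 − (-2/9)² = 50/81
E[X_7] = 10 + 7·(-2/9) = 76/9


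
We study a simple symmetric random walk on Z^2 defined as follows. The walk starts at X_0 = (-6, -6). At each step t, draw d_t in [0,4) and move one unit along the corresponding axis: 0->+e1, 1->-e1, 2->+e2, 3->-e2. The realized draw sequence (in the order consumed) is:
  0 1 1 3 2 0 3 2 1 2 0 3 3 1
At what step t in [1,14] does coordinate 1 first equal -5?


t=0: X=(-6, -6), d=0 → +e1, X_1=(-5, -6)
t=1: X=(-5, -6), d=1 → -e1, X_2=(-6, -6)
t=2: X=(-6, -6), d=1 → -e1, X_3=(-7, -6)
t=3: X=(-7, -6), d=3 → -e2, X_4=(-7, -7)
t=4: X=(-7, -7), d=2 → +e2, X_5=(-7, -6)
t=5: X=(-7, -6), d=0 → +e1, X_6=(-6, -6)
t=6: X=(-6, -6), d=3 → -e2, X_7=(-6, -7)
t=7: X=(-6, -7), d=2 → +e2, X_8=(-6, -6)
t=8: X=(-6, -6), d=1 → -e1, X_9=(-7, -6)
t=9: X=(-7, -6), d=2 → +e2, X_10=(-7, -5)
t=10: X=(-7, -5), d=0 → +e1, X_11=(-6, -5)
t=11: X=(-6, -5), d=3 → -e2, X_12=(-6, -6)
t=12: X=(-6, -6), d=3 → -e2, X_13=(-6, -7)
t=13: X=(-6, -7), d=1 → -e1, X_14=(-7, -7)

1


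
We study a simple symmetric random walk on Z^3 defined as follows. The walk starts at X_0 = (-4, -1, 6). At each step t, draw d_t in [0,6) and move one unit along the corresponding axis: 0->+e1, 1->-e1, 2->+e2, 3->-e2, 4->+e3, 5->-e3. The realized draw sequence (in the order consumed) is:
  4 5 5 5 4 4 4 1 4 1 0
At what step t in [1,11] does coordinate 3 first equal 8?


t=0: X=(-4, -1, 6), d=4 → +e3, X_1=(-4, -1, 7)
t=1: X=(-4, -1, 7), d=5 → -e3, X_2=(-4, -1, 6)
t=2: X=(-4, -1, 6), d=5 → -e3, X_3=(-4, -1, 5)
t=3: X=(-4, -1, 5), d=5 → -e3, X_4=(-4, -1, 4)
t=4: X=(-4, -1, 4), d=4 → +e3, X_5=(-4, -1, 5)
t=5: X=(-4, -1, 5), d=4 → +e3, X_6=(-4, -1, 6)
t=6: X=(-4, -1, 6), d=4 → +e3, X_7=(-4, -1, 7)
t=7: X=(-4, -1, 7), d=1 → -e1, X_8=(-5, -1, 7)
t=8: X=(-5, -1, 7), d=4 → +e3, X_9=(-5, -1, 8)
t=9: X=(-5, -1, 8), d=1 → -e1, X_10=(-6, -1, 8)
t=10: X=(-6, -1, 8), d=0 → +e1, X_11=(-5, -1, 8)

9


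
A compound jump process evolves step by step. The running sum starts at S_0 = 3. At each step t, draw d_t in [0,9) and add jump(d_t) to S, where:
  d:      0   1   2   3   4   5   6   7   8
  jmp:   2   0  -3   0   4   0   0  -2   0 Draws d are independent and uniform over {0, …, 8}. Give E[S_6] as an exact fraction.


Outcome values over d=0..8: [2, 0, -3, 0, 4, 0, 0, -2, 0]
Σy = 1, Σy² = 33, M = 9
μ = 1/9 = 1/9,  σ² = 33/9 − (1/9)² = 296/81
E[S_6] = 3 + 6·(1/9) = 11/3

11/3


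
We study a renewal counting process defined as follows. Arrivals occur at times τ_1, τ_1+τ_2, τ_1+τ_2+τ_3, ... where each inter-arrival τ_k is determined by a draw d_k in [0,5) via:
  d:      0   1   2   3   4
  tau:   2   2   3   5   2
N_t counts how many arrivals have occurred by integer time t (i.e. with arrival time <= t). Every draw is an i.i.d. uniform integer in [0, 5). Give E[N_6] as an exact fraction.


Inter-arrival values over d=0..4: [2, 2, 3, 5, 2]
Each d has probability 1/5, so the pmf of τ is: f(2) = 3/5, f(3) = 1/5, f(5) = 1/5
Renewal equation for m(n) = E[N_n]: condition on τ_1 = k (if k <= n, one arrival plus a fresh copy on the remaining n−k steps): m(n) = F(n) + Σ_{k<=n} f(k)·m(n−k), where F(n) = P(τ <= n) and m(0) = 0
m(1) = F(1) = 0
m(2) = F(2) = 3/5
m(3) = F(3) = 4/5
m(4) = F(4) + f(2)·m(2) = 4/5 + 3/5·3/5 = 29/25
m(5) = F(5) + f(2)·m(3) + f(3)·m(2) = 1 + 3/5·4/5 + 1/5·3/5 = 8/5
m(6) = F(6) + f(2)·m(4) + f(3)·m(3) = 1 + 3/5·29/25 + 1/5·4/5 = 232/125
E[N_6] = m(6) = 232/125

232/125


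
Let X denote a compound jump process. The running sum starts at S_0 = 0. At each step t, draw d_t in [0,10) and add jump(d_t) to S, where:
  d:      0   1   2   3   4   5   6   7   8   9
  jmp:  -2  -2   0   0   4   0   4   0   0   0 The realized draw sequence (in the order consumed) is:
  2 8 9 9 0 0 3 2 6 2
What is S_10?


t=0: S=0, d=2, jump=0, S_1=0
t=1: S=0, d=8, jump=0, S_2=0
t=2: S=0, d=9, jump=0, S_3=0
t=3: S=0, d=9, jump=0, S_4=0
t=4: S=0, d=0, jump=-2, S_5=-2
t=5: S=-2, d=0, jump=-2, S_6=-4
t=6: S=-4, d=3, jump=0, S_7=-4
t=7: S=-4, d=2, jump=0, S_8=-4
t=8: S=-4, d=6, jump=4, S_9=0
t=9: S=0, d=2, jump=0, S_10=0

0


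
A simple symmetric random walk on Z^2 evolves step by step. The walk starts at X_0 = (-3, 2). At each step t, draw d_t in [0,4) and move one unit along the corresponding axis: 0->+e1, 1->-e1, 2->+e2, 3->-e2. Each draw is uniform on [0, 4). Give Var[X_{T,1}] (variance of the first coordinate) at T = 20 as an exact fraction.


Outcome values over d=0..3: [1, -1, 0, 0]
Σy = 0, Σy² = 2, M = 4
μ = 0/4 = 0,  σ² = 2/4 − (0)² = 1/2
Independent increments: Var[X_20] = 20·σ² = 20·(1/2) = 10

10


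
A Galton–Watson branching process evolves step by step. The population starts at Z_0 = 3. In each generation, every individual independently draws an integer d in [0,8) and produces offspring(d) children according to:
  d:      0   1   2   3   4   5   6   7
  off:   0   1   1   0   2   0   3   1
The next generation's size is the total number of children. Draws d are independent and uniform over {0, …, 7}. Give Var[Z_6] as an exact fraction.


Outcome values over d=0..7: [0, 1, 1, 0, 2, 0, 3, 1]
Σy = 8, Σy² = 16, M = 8
μ = 8/8 = 1,  σ² = 16/8 − (1)² = 1
V_0 = 0, E_0 = 3
V_1 = 1·E_0 + (1)²·V_0 = 3;  E_1 = 3
V_2 = 1·E_1 + (1)²·V_1 = 6;  E_2 = 3
V_3 = 1·E_2 + (1)²·V_2 = 9;  E_3 = 3
V_4 = 1·E_3 + (1)²·V_3 = 12;  E_4 = 3
V_5 = 1·E_4 + (1)²·V_4 = 15;  E_5 = 3
V_6 = 1·E_5 + (1)²·V_5 = 18;  E_6 = 3

18


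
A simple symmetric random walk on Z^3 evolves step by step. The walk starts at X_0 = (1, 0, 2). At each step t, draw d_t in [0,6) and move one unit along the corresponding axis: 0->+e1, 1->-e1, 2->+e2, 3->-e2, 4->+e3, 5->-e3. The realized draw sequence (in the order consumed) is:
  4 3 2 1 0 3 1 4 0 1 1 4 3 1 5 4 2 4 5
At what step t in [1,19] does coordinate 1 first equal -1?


t=0: X=(1, 0, 2), d=4 → +e3, X_1=(1, 0, 3)
t=1: X=(1, 0, 3), d=3 → -e2, X_2=(1, -1, 3)
t=2: X=(1, -1, 3), d=2 → +e2, X_3=(1, 0, 3)
t=3: X=(1, 0, 3), d=1 → -e1, X_4=(0, 0, 3)
t=4: X=(0, 0, 3), d=0 → +e1, X_5=(1, 0, 3)
t=5: X=(1, 0, 3), d=3 → -e2, X_6=(1, -1, 3)
t=6: X=(1, -1, 3), d=1 → -e1, X_7=(0, -1, 3)
t=7: X=(0, -1, 3), d=4 → +e3, X_8=(0, -1, 4)
t=8: X=(0, -1, 4), d=0 → +e1, X_9=(1, -1, 4)
t=9: X=(1, -1, 4), d=1 → -e1, X_10=(0, -1, 4)
t=10: X=(0, -1, 4), d=1 → -e1, X_11=(-1, -1, 4)
t=11: X=(-1, -1, 4), d=4 → +e3, X_12=(-1, -1, 5)
t=12: X=(-1, -1, 5), d=3 → -e2, X_13=(-1, -2, 5)
t=13: X=(-1, -2, 5), d=1 → -e1, X_14=(-2, -2, 5)
t=14: X=(-2, -2, 5), d=5 → -e3, X_15=(-2, -2, 4)
t=15: X=(-2, -2, 4), d=4 → +e3, X_16=(-2, -2, 5)
t=16: X=(-2, -2, 5), d=2 → +e2, X_17=(-2, -1, 5)
t=17: X=(-2, -1, 5), d=4 → +e3, X_18=(-2, -1, 6)
t=18: X=(-2, -1, 6), d=5 → -e3, X_19=(-2, -1, 5)

11


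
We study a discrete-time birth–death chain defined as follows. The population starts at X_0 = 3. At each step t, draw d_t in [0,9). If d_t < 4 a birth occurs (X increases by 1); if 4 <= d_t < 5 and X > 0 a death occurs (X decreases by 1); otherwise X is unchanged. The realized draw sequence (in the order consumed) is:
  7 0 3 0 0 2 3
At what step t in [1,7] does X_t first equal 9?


7

t=0: X=3, d=7 → hold, X_1=3
t=1: X=3, d=0 → birth, X_2=4
t=2: X=4, d=3 → birth, X_3=5
t=3: X=5, d=0 → birth, X_4=6
t=4: X=6, d=0 → birth, X_5=7
t=5: X=7, d=2 → birth, X_6=8
t=6: X=8, d=3 → birth, X_7=9


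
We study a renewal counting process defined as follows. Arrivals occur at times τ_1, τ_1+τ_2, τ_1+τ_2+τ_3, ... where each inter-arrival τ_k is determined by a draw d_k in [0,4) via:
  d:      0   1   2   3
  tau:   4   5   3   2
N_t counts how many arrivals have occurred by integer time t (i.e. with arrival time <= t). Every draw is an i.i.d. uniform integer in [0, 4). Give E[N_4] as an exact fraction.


Inter-arrival values over d=0..3: [4, 5, 3, 2]
Each d has probability 1/4, so the pmf of τ is: f(2) = 1/4, f(3) = 1/4, f(4) = 1/4, f(5) = 1/4
Renewal equation for m(n) = E[N_n]: condition on τ_1 = k (if k <= n, one arrival plus a fresh copy on the remaining n−k steps): m(n) = F(n) + Σ_{k<=n} f(k)·m(n−k), where F(n) = P(τ <= n) and m(0) = 0
m(1) = F(1) = 0
m(2) = F(2) = 1/4
m(3) = F(3) = 1/2
m(4) = F(4) + f(2)·m(2) = 3/4 + 1/4·1/4 = 13/16
E[N_4] = m(4) = 13/16

13/16


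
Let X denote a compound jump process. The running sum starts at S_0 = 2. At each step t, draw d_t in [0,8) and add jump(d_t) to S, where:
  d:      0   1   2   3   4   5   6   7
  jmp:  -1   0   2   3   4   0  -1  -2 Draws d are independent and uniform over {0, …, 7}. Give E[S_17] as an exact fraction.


Outcome values over d=0..7: [-1, 0, 2, 3, 4, 0, -1, -2]
Σy = 5, Σy² = 35, M = 8
μ = 5/8 = 5/8,  σ² = 35/8 − (5/8)² = 255/64
E[S_17] = 2 + 17·(5/8) = 101/8

101/8


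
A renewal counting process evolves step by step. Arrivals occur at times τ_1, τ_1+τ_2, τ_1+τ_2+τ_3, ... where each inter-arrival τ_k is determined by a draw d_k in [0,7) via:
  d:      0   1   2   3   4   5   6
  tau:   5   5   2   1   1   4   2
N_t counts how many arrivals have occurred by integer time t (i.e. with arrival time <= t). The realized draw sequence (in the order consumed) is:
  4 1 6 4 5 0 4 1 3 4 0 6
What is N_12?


draw d_1=4: τ_1=1, arrival time A_1=1
draw d_2=1: τ_2=5, arrival time A_2=6
draw d_3=6: τ_3=2, arrival time A_3=8
draw d_4=4: τ_4=1, arrival time A_4=9
draw d_5=5: τ_5=4, arrival time A_5=13
draw d_6=0: τ_6=5, arrival time A_6=18
draw d_7=4: τ_7=1, arrival time A_7=19
draw d_8=1: τ_8=5, arrival time A_8=24
draw d_9=3: τ_9=1, arrival time A_9=25
draw d_10=4: τ_10=1, arrival time A_10=26
draw d_11=0: τ_11=5, arrival time A_11=31
draw d_12=6: τ_12=2, arrival time A_12=33
N_t over t=0..12: 0:0 1:1 2:1 3:1 4:1 5:1 6:2 7:2 8:3 9:4 10:4 11:4 12:4

4


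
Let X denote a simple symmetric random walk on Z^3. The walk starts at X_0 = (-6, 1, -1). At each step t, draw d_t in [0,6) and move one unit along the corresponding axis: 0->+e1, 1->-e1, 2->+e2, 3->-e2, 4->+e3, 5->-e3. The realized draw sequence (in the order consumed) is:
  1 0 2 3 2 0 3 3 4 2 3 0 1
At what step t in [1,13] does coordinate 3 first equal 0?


9

t=0: X=(-6, 1, -1), d=1 → -e1, X_1=(-7, 1, -1)
t=1: X=(-7, 1, -1), d=0 → +e1, X_2=(-6, 1, -1)
t=2: X=(-6, 1, -1), d=2 → +e2, X_3=(-6, 2, -1)
t=3: X=(-6, 2, -1), d=3 → -e2, X_4=(-6, 1, -1)
t=4: X=(-6, 1, -1), d=2 → +e2, X_5=(-6, 2, -1)
t=5: X=(-6, 2, -1), d=0 → +e1, X_6=(-5, 2, -1)
t=6: X=(-5, 2, -1), d=3 → -e2, X_7=(-5, 1, -1)
t=7: X=(-5, 1, -1), d=3 → -e2, X_8=(-5, 0, -1)
t=8: X=(-5, 0, -1), d=4 → +e3, X_9=(-5, 0, 0)
t=9: X=(-5, 0, 0), d=2 → +e2, X_10=(-5, 1, 0)
t=10: X=(-5, 1, 0), d=3 → -e2, X_11=(-5, 0, 0)
t=11: X=(-5, 0, 0), d=0 → +e1, X_12=(-4, 0, 0)
t=12: X=(-4, 0, 0), d=1 → -e1, X_13=(-5, 0, 0)


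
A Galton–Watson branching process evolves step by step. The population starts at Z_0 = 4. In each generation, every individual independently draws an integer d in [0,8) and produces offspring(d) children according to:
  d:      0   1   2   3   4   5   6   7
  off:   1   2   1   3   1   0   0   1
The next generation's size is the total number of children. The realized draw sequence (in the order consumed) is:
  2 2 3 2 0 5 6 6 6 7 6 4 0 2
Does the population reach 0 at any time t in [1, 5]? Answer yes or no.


no

gen 0: Z_0=4, draws=[2, 2, 3, 2], offspring=[1, 1, 3, 1], Z_1=6
gen 1: Z_1=6, draws=[0, 5, 6, 6, 6, 7], offspring=[1, 0, 0, 0, 0, 1], Z_2=2
gen 2: Z_2=2, draws=[6, 4], offspring=[0, 1], Z_3=1
gen 3: Z_3=1, draws=[0], offspring=[1], Z_4=1
gen 4: Z_4=1, draws=[2], offspring=[1], Z_5=1


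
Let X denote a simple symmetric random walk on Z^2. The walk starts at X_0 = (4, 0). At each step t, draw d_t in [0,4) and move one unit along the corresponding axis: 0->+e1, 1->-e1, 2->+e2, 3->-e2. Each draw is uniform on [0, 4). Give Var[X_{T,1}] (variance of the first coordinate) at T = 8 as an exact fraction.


4

Outcome values over d=0..3: [1, -1, 0, 0]
Σy = 0, Σy² = 2, M = 4
μ = 0/4 = 0,  σ² = 2/4 − (0)² = 1/2
Independent increments: Var[X_8] = 8·σ² = 8·(1/2) = 4


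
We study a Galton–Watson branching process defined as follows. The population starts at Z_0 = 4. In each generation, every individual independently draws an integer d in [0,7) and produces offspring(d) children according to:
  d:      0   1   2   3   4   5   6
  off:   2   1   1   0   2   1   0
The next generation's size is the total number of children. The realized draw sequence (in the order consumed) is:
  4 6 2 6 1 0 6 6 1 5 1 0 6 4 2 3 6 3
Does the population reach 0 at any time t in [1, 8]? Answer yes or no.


gen 0: Z_0=4, draws=[4, 6, 2, 6], offspring=[2, 0, 1, 0], Z_1=3
gen 1: Z_1=3, draws=[1, 0, 6], offspring=[1, 2, 0], Z_2=3
gen 2: Z_2=3, draws=[6, 1, 5], offspring=[0, 1, 1], Z_3=2
gen 3: Z_3=2, draws=[1, 0], offspring=[1, 2], Z_4=3
gen 4: Z_4=3, draws=[6, 4, 2], offspring=[0, 2, 1], Z_5=3
gen 5: Z_5=3, draws=[3, 6, 3], offspring=[0, 0, 0], Z_6=0
gen 6: Z_6=0, draws=[], offspring=[], Z_7=0
gen 7: Z_7=0, draws=[], offspring=[], Z_8=0

yes


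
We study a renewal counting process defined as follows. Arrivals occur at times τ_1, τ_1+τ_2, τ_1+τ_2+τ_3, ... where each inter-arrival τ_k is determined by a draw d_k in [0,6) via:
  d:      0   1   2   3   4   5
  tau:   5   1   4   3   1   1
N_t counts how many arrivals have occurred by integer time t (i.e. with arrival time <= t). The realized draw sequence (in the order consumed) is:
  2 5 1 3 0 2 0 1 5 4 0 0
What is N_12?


draw d_1=2: τ_1=4, arrival time A_1=4
draw d_2=5: τ_2=1, arrival time A_2=5
draw d_3=1: τ_3=1, arrival time A_3=6
draw d_4=3: τ_4=3, arrival time A_4=9
draw d_5=0: τ_5=5, arrival time A_5=14
draw d_6=2: τ_6=4, arrival time A_6=18
draw d_7=0: τ_7=5, arrival time A_7=23
draw d_8=1: τ_8=1, arrival time A_8=24
draw d_9=5: τ_9=1, arrival time A_9=25
draw d_10=4: τ_10=1, arrival time A_10=26
draw d_11=0: τ_11=5, arrival time A_11=31
draw d_12=0: τ_12=5, arrival time A_12=36
N_t over t=0..12: 0:0 1:0 2:0 3:0 4:1 5:2 6:3 7:3 8:3 9:4 10:4 11:4 12:4

4


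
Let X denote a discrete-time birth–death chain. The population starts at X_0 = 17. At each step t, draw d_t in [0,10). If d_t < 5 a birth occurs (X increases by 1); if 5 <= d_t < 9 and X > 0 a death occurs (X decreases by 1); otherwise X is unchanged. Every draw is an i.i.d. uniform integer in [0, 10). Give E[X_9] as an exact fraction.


179/10

X can drop by at most 1 per step and X_0 = 17 > T = 9, so X_t >= 17 − t >= 8 > 0 for every t <= 9: the floor at 0 (the 'and X > 0' condition) never binds. Hence X_9 = X_0 + Σ_{t<9} Y_t with i.i.d. increments Y_t = y(d_t) ∈ {+1, −1, 0}.
Outcome values over d=0..9: [1, 1, 1, 1, 1, -1, -1, -1, -1, 0]
Σy = 1, Σy² = 9, M = 10
μ = 1/10 = 1/10,  σ² = 9/10 − (1/10)² = 89/100
E[X_9] = 17 + 9·(1/10) = 179/10


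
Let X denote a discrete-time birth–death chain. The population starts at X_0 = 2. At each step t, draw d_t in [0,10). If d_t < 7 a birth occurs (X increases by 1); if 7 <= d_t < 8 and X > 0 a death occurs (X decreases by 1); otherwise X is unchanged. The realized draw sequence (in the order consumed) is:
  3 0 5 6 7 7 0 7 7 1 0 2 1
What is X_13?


t=0: X=2, d=3 → birth, X_1=3
t=1: X=3, d=0 → birth, X_2=4
t=2: X=4, d=5 → birth, X_3=5
t=3: X=5, d=6 → birth, X_4=6
t=4: X=6, d=7 → death, X_5=5
t=5: X=5, d=7 → death, X_6=4
t=6: X=4, d=0 → birth, X_7=5
t=7: X=5, d=7 → death, X_8=4
t=8: X=4, d=7 → death, X_9=3
t=9: X=3, d=1 → birth, X_10=4
t=10: X=4, d=0 → birth, X_11=5
t=11: X=5, d=2 → birth, X_12=6
t=12: X=6, d=1 → birth, X_13=7

7


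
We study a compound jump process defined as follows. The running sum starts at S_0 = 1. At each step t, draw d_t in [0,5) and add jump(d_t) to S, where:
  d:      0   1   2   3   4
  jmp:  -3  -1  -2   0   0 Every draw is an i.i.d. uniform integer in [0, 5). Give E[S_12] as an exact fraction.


Outcome values over d=0..4: [-3, -1, -2, 0, 0]
Σy = -6, Σy² = 14, M = 5
μ = -6/5 = -6/5,  σ² = 14/5 − (-6/5)² = 34/25
E[S_12] = 1 + 12·(-6/5) = -67/5

-67/5


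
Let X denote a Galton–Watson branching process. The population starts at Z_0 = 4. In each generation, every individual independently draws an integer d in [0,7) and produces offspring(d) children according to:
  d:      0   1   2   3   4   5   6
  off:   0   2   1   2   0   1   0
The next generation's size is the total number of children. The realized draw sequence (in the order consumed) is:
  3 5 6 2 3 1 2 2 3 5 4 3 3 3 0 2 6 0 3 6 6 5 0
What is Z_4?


gen 0: Z_0=4, draws=[3, 5, 6, 2], offspring=[2, 1, 0, 1], Z_1=4
gen 1: Z_1=4, draws=[3, 1, 2, 2], offspring=[2, 2, 1, 1], Z_2=6
gen 2: Z_2=6, draws=[3, 5, 4, 3, 3, 3], offspring=[2, 1, 0, 2, 2, 2], Z_3=9
gen 3: Z_3=9, draws=[0, 2, 6, 0, 3, 6, 6, 5, 0], offspring=[0, 1, 0, 0, 2, 0, 0, 1, 0], Z_4=4

4


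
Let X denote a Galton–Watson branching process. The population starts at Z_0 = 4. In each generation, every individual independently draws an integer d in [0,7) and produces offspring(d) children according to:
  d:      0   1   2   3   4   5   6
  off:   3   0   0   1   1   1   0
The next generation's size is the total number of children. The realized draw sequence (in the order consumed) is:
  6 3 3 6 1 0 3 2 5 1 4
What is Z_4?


1

gen 0: Z_0=4, draws=[6, 3, 3, 6], offspring=[0, 1, 1, 0], Z_1=2
gen 1: Z_1=2, draws=[1, 0], offspring=[0, 3], Z_2=3
gen 2: Z_2=3, draws=[3, 2, 5], offspring=[1, 0, 1], Z_3=2
gen 3: Z_3=2, draws=[1, 4], offspring=[0, 1], Z_4=1


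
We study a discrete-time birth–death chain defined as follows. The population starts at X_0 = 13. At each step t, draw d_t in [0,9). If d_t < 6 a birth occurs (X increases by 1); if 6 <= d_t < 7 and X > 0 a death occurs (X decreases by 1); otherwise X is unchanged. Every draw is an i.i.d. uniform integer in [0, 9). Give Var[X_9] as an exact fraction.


X can drop by at most 1 per step and X_0 = 13 > T = 9, so X_t >= 13 − t >= 4 > 0 for every t <= 9: the floor at 0 (the 'and X > 0' condition) never binds. Hence X_9 = X_0 + Σ_{t<9} Y_t with i.i.d. increments Y_t = y(d_t) ∈ {+1, −1, 0}.
Outcome values over d=0..8: [1, 1, 1, 1, 1, 1, -1, 0, 0]
Σy = 5, Σy² = 7, M = 9
μ = 5/9 = 5/9,  σ² = 7/9 − (5/9)² = 38/81
Independent increments: Var[X_9] = 9·σ² = 9·(38/81) = 38/9

38/9


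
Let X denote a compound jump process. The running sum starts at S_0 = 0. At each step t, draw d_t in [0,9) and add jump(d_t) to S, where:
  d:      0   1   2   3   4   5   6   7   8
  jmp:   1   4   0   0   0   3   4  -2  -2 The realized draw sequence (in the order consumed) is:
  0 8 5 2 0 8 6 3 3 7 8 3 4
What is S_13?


t=0: S=0, d=0, jump=1, S_1=1
t=1: S=1, d=8, jump=-2, S_2=-1
t=2: S=-1, d=5, jump=3, S_3=2
t=3: S=2, d=2, jump=0, S_4=2
t=4: S=2, d=0, jump=1, S_5=3
t=5: S=3, d=8, jump=-2, S_6=1
t=6: S=1, d=6, jump=4, S_7=5
t=7: S=5, d=3, jump=0, S_8=5
t=8: S=5, d=3, jump=0, S_9=5
t=9: S=5, d=7, jump=-2, S_10=3
t=10: S=3, d=8, jump=-2, S_11=1
t=11: S=1, d=3, jump=0, S_12=1
t=12: S=1, d=4, jump=0, S_13=1

1


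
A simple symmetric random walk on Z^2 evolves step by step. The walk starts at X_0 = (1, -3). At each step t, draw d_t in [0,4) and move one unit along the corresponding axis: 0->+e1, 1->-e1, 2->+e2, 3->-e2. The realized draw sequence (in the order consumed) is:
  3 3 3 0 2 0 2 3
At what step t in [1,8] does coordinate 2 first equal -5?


2

t=0: X=(1, -3), d=3 → -e2, X_1=(1, -4)
t=1: X=(1, -4), d=3 → -e2, X_2=(1, -5)
t=2: X=(1, -5), d=3 → -e2, X_3=(1, -6)
t=3: X=(1, -6), d=0 → +e1, X_4=(2, -6)
t=4: X=(2, -6), d=2 → +e2, X_5=(2, -5)
t=5: X=(2, -5), d=0 → +e1, X_6=(3, -5)
t=6: X=(3, -5), d=2 → +e2, X_7=(3, -4)
t=7: X=(3, -4), d=3 → -e2, X_8=(3, -5)


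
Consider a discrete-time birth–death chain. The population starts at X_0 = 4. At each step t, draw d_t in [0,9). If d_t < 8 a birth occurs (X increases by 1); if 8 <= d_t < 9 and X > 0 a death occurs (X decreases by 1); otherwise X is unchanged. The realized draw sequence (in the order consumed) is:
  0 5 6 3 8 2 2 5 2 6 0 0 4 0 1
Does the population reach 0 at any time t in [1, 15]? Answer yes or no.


t=0: X=4, d=0 → birth, X_1=5
t=1: X=5, d=5 → birth, X_2=6
t=2: X=6, d=6 → birth, X_3=7
t=3: X=7, d=3 → birth, X_4=8
t=4: X=8, d=8 → death, X_5=7
t=5: X=7, d=2 → birth, X_6=8
t=6: X=8, d=2 → birth, X_7=9
t=7: X=9, d=5 → birth, X_8=10
t=8: X=10, d=2 → birth, X_9=11
t=9: X=11, d=6 → birth, X_10=12
t=10: X=12, d=0 → birth, X_11=13
t=11: X=13, d=0 → birth, X_12=14
t=12: X=14, d=4 → birth, X_13=15
t=13: X=15, d=0 → birth, X_14=16
t=14: X=16, d=1 → birth, X_15=17

no


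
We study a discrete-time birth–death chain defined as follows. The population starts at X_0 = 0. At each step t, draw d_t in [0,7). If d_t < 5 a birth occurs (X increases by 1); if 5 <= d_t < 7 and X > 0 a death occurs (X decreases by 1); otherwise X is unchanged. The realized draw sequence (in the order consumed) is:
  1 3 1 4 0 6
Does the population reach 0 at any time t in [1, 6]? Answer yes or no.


no

t=0: X=0, d=1 → birth, X_1=1
t=1: X=1, d=3 → birth, X_2=2
t=2: X=2, d=1 → birth, X_3=3
t=3: X=3, d=4 → birth, X_4=4
t=4: X=4, d=0 → birth, X_5=5
t=5: X=5, d=6 → death, X_6=4


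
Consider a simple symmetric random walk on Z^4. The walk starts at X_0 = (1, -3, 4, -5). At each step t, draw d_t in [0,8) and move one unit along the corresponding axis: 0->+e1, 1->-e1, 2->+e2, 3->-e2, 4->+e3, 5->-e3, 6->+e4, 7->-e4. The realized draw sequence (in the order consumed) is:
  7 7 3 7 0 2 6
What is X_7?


(2, -3, 4, -7)

t=0: X=(1, -3, 4, -5), d=7 → -e4, X_1=(1, -3, 4, -6)
t=1: X=(1, -3, 4, -6), d=7 → -e4, X_2=(1, -3, 4, -7)
t=2: X=(1, -3, 4, -7), d=3 → -e2, X_3=(1, -4, 4, -7)
t=3: X=(1, -4, 4, -7), d=7 → -e4, X_4=(1, -4, 4, -8)
t=4: X=(1, -4, 4, -8), d=0 → +e1, X_5=(2, -4, 4, -8)
t=5: X=(2, -4, 4, -8), d=2 → +e2, X_6=(2, -3, 4, -8)
t=6: X=(2, -3, 4, -8), d=6 → +e4, X_7=(2, -3, 4, -7)


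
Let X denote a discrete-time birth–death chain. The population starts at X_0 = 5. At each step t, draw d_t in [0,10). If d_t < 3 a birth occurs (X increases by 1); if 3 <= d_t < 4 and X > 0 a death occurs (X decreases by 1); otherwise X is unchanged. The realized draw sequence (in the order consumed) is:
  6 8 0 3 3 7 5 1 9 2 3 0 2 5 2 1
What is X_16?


t=0: X=5, d=6 → hold, X_1=5
t=1: X=5, d=8 → hold, X_2=5
t=2: X=5, d=0 → birth, X_3=6
t=3: X=6, d=3 → death, X_4=5
t=4: X=5, d=3 → death, X_5=4
t=5: X=4, d=7 → hold, X_6=4
t=6: X=4, d=5 → hold, X_7=4
t=7: X=4, d=1 → birth, X_8=5
t=8: X=5, d=9 → hold, X_9=5
t=9: X=5, d=2 → birth, X_10=6
t=10: X=6, d=3 → death, X_11=5
t=11: X=5, d=0 → birth, X_12=6
t=12: X=6, d=2 → birth, X_13=7
t=13: X=7, d=5 → hold, X_14=7
t=14: X=7, d=2 → birth, X_15=8
t=15: X=8, d=1 → birth, X_16=9

9


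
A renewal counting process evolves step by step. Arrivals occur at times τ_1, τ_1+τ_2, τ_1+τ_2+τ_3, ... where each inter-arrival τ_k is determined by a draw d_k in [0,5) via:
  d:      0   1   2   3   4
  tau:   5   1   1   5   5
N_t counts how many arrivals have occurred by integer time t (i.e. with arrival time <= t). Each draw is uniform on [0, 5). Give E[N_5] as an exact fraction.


3937/3125

Inter-arrival values over d=0..4: [5, 1, 1, 5, 5]
Each d has probability 1/5, so the pmf of τ is: f(1) = 2/5, f(5) = 3/5
Renewal equation for m(n) = E[N_n]: condition on τ_1 = k (if k <= n, one arrival plus a fresh copy on the remaining n−k steps): m(n) = F(n) + Σ_{k<=n} f(k)·m(n−k), where F(n) = P(τ <= n) and m(0) = 0
m(1) = F(1) = 2/5
m(2) = F(2) + f(1)·m(1) = 2/5 + 2/5·2/5 = 14/25
m(3) = F(3) + f(1)·m(2) = 2/5 + 2/5·14/25 = 78/125
m(4) = F(4) + f(1)·m(3) = 2/5 + 2/5·78/125 = 406/625
m(5) = F(5) + f(1)·m(4) = 1 + 2/5·406/625 = 3937/3125
E[N_5] = m(5) = 3937/3125


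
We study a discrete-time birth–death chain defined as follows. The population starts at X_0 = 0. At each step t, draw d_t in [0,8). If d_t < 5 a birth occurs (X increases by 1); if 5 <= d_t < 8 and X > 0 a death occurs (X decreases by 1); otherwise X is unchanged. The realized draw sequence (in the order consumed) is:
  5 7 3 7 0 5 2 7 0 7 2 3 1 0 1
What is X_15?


t=0: X=0, d=5 → hold, X_1=0
t=1: X=0, d=7 → hold, X_2=0
t=2: X=0, d=3 → birth, X_3=1
t=3: X=1, d=7 → death, X_4=0
t=4: X=0, d=0 → birth, X_5=1
t=5: X=1, d=5 → death, X_6=0
t=6: X=0, d=2 → birth, X_7=1
t=7: X=1, d=7 → death, X_8=0
t=8: X=0, d=0 → birth, X_9=1
t=9: X=1, d=7 → death, X_10=0
t=10: X=0, d=2 → birth, X_11=1
t=11: X=1, d=3 → birth, X_12=2
t=12: X=2, d=1 → birth, X_13=3
t=13: X=3, d=0 → birth, X_14=4
t=14: X=4, d=1 → birth, X_15=5

5


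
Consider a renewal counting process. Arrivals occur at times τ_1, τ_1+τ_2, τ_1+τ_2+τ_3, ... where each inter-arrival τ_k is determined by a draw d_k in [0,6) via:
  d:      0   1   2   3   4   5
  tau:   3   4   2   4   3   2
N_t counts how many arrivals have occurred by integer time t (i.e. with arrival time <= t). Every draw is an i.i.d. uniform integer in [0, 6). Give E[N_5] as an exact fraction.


Inter-arrival values over d=0..5: [3, 4, 2, 4, 3, 2]
Each d has probability 1/6, so the pmf of τ is: f(2) = 1/3, f(3) = 1/3, f(4) = 1/3
Renewal equation for m(n) = E[N_n]: condition on τ_1 = k (if k <= n, one arrival plus a fresh copy on the remaining n−k steps): m(n) = F(n) + Σ_{k<=n} f(k)·m(n−k), where F(n) = P(τ <= n) and m(0) = 0
m(1) = F(1) = 0
m(2) = F(2) = 1/3
m(3) = F(3) = 2/3
m(4) = F(4) + f(2)·m(2) = 1 + 1/3·1/3 = 10/9
m(5) = F(5) + f(2)·m(3) + f(3)·m(2) = 1 + 1/3·2/3 + 1/3·1/3 = 4/3
E[N_5] = m(5) = 4/3

4/3


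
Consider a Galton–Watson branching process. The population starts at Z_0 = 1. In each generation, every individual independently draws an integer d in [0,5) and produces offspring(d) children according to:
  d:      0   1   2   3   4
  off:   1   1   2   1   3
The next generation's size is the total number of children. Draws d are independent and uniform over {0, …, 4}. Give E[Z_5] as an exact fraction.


32768/3125

Outcome values over d=0..4: [1, 1, 2, 1, 3]
Σy = 8, Σy² = 16, M = 5
μ = 8/5 = 8/5,  σ² = 16/5 − (8/5)² = 16/25
E[Z_0] = 1
E[Z_1] = 8/5·E[Z_0] = 8/5
E[Z_2] = 8/5·E[Z_1] = 64/25
E[Z_3] = 8/5·E[Z_2] = 512/125
E[Z_4] = 8/5·E[Z_3] = 4096/625
E[Z_5] = 8/5·E[Z_4] = 32768/3125


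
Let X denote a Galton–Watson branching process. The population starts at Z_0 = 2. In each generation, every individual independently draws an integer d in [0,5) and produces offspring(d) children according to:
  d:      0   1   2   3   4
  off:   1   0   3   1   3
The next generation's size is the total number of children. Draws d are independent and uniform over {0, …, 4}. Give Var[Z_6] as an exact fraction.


193870430208/244140625

Outcome values over d=0..4: [1, 0, 3, 1, 3]
Σy = 8, Σy² = 20, M = 5
μ = 8/5 = 8/5,  σ² = 20/5 − (8/5)² = 36/25
V_0 = 0, E_0 = 2
V_1 = 36/25·E_0 + (8/5)²·V_0 = 72/25;  E_1 = 16/5
V_2 = 36/25·E_1 + (8/5)²·V_1 = 7488/625;  E_2 = 128/25
V_3 = 36/25·E_2 + (8/5)²·V_2 = 594432/15625;  E_3 = 1024/125
V_4 = 36/25·E_3 + (8/5)²·V_3 = 42651648/390625;  E_4 = 8192/625
V_5 = 36/25·E_4 + (8/5)²·V_4 = 2914025472/9765625;  E_5 = 65536/3125
V_6 = 36/25·E_5 + (8/5)²·V_5 = 193870430208/244140625;  E_6 = 524288/15625
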